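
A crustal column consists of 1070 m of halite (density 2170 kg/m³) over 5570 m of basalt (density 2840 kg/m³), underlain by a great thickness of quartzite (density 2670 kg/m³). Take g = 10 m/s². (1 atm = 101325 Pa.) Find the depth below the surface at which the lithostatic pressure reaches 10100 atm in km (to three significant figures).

38.2 km

Pressure at base of upper layers: 2170×10×1070 + 2840×10×5570 = 1.814×10^8 Pa = 1790 atm
Remaining pressure to be supplied by quartzite: 1.023×10^9 − 1.814×10^8 = 8.420×10^8 Pa
Additional depth in quartzite = 8.420×10^8 Pa / (2670 kg/m³ × 10 m/s²) = 31535 m
Total depth = 6640 m + 31535 m = 38175 m
= 38.175 km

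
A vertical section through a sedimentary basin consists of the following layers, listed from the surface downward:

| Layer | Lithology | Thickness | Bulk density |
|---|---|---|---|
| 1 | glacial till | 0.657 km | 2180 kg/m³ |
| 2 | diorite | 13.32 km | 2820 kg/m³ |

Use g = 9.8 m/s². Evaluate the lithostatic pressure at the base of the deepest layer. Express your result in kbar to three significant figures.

glacial till: 2180 kg/m³ × 9.8 m/s² × 657 m = 1.404×10^7 Pa = 0.1404 kbar
diorite: 2820 kg/m³ × 9.8 m/s² × 13320 m = 3.681×10^8 Pa = 3.681 kbar
Total = 0.1404 + 3.681 = 3.8215 kbar

3.82 kbar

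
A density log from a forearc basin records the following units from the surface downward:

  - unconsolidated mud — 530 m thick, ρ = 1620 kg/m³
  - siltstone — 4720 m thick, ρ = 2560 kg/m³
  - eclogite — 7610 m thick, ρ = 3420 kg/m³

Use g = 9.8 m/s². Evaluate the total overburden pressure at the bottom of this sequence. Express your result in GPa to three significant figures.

0.382 GPa

unconsolidated mud: 1620 kg/m³ × 9.8 m/s² × 530 m = 8.414×10^6 Pa = 8.414×10^-3 GPa
siltstone: 2560 kg/m³ × 9.8 m/s² × 4720 m = 1.184×10^8 Pa = 0.1184 GPa
eclogite: 3420 kg/m³ × 9.8 m/s² × 7610 m = 2.551×10^8 Pa = 0.2551 GPa
Total = 8.414×10^-3 + 0.1184 + 0.2551 = 0.38189 GPa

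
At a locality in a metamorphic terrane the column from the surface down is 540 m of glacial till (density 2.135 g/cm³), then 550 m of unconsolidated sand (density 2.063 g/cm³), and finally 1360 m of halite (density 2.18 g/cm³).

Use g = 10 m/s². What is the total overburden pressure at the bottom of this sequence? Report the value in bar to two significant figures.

530 bar

glacial till: 2135 kg/m³ × 10 m/s² × 540 m = 1.153×10^7 Pa = 115.3 bar
unconsolidated sand: 2063 kg/m³ × 10 m/s² × 550 m = 1.135×10^7 Pa = 113.5 bar
halite: 2180 kg/m³ × 10 m/s² × 1360 m = 2.965×10^7 Pa = 296.5 bar
Total = 115.3 + 113.5 + 296.5 = 525.24 bar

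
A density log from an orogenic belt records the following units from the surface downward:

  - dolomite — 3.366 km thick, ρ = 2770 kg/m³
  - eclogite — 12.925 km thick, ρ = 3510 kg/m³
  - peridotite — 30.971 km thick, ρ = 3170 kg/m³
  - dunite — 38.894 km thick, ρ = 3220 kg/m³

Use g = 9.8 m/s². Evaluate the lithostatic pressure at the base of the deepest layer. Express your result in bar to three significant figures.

dolomite: 2770 kg/m³ × 9.8 m/s² × 3366 m = 9.137×10^7 Pa = 913.7 bar
eclogite: 3510 kg/m³ × 9.8 m/s² × 12925 m = 4.446×10^8 Pa = 4446 bar
peridotite: 3170 kg/m³ × 9.8 m/s² × 30971 m = 9.621×10^8 Pa = 9621 bar
dunite: 3220 kg/m³ × 9.8 m/s² × 38894 m = 1.227×10^9 Pa = 12273 bar
Total = 913.7 + 4446 + 9621 + 12273 = 27255 bar

27300 bar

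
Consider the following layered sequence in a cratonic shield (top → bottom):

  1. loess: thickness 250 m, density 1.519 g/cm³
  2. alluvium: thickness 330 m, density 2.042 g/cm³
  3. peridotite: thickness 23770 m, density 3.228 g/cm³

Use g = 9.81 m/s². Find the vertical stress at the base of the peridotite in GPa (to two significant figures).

loess: 1519 kg/m³ × 9.81 m/s² × 250 m = 3.725×10^6 Pa = 3.725×10^-3 GPa
alluvium: 2042 kg/m³ × 9.81 m/s² × 330 m = 6.611×10^6 Pa = 6.611×10^-3 GPa
peridotite: 3228 kg/m³ × 9.81 m/s² × 23770 m = 7.527×10^8 Pa = 0.7527 GPa
Total = 3.725×10^-3 + 6.611×10^-3 + 0.7527 = 0.76305 GPa

0.76 GPa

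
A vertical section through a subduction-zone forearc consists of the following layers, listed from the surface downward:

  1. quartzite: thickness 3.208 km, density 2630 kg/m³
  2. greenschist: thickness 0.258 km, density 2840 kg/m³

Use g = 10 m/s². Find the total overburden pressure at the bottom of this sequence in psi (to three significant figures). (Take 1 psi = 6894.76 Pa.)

13300 psi

quartzite: 2630 kg/m³ × 10 m/s² × 3208 m = 8.437×10^7 Pa = 12237 psi
greenschist: 2840 kg/m³ × 10 m/s² × 258 m = 7.327×10^6 Pa = 1063 psi
Total = 12237 + 1063 = 13300 psi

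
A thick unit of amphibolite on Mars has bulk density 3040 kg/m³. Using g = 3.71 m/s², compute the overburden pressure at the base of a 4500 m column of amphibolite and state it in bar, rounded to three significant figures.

508 bar

amphibolite: 3040 kg/m³ × 3.71 m/s² × 4500 m = 5.075×10^7 Pa = 507.5 bar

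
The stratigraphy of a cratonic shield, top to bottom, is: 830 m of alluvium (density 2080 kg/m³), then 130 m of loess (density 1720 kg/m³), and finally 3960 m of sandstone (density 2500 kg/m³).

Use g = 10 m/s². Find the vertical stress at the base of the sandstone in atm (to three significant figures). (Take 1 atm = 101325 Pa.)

1170 atm

alluvium: 2080 kg/m³ × 10 m/s² × 830 m = 1.726×10^7 Pa = 170.4 atm
loess: 1720 kg/m³ × 10 m/s² × 130 m = 2.236×10^6 Pa = 22.07 atm
sandstone: 2500 kg/m³ × 10 m/s² × 3960 m = 9.900×10^7 Pa = 977.1 atm
Total = 170.4 + 22.07 + 977.1 = 1169.5 atm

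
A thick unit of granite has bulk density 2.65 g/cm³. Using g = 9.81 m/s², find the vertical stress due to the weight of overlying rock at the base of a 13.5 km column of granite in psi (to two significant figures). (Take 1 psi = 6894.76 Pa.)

granite: 2650 kg/m³ × 9.81 m/s² × 13500 m = 3.510×10^8 Pa = 50901 psi

51000 psi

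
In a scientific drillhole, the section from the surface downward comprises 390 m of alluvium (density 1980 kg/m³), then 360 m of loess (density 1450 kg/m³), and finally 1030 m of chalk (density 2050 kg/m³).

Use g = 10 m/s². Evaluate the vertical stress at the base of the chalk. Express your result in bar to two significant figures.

alluvium: 1980 kg/m³ × 10 m/s² × 390 m = 7.722×10^6 Pa = 77.22 bar
loess: 1450 kg/m³ × 10 m/s² × 360 m = 5.220×10^6 Pa = 52.20 bar
chalk: 2050 kg/m³ × 10 m/s² × 1030 m = 2.111×10^7 Pa = 211.2 bar
Total = 77.22 + 52.20 + 211.2 = 340.57 bar

340 bar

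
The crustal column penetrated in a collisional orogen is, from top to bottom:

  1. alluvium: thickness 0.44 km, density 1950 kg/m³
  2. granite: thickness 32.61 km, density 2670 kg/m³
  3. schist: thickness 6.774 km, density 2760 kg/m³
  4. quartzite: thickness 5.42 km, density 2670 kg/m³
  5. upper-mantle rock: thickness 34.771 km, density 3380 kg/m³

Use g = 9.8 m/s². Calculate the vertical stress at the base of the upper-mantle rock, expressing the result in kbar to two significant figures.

23 kbar

alluvium: 1950 kg/m³ × 9.8 m/s² × 440 m = 8.408×10^6 Pa = 0.08408 kbar
granite: 2670 kg/m³ × 9.8 m/s² × 32610 m = 8.533×10^8 Pa = 8.533 kbar
schist: 2760 kg/m³ × 9.8 m/s² × 6774 m = 1.832×10^8 Pa = 1.832 kbar
quartzite: 2670 kg/m³ × 9.8 m/s² × 5420 m = 1.418×10^8 Pa = 1.418 kbar
upper-mantle rock: 3380 kg/m³ × 9.8 m/s² × 34771 m = 1.152×10^9 Pa = 11.52 kbar
Total = 0.08408 + 8.533 + 1.832 + 1.418 + 11.52 = 23.385 kbar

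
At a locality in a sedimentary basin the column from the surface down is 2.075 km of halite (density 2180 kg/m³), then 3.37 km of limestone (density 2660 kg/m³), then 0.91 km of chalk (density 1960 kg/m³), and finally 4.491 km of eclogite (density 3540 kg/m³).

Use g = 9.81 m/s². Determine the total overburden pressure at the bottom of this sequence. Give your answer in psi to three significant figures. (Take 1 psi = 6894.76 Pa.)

halite: 2180 kg/m³ × 9.81 m/s² × 2075 m = 4.438×10^7 Pa = 6436 psi
limestone: 2660 kg/m³ × 9.81 m/s² × 3370 m = 8.794×10^7 Pa = 12754 psi
chalk: 1960 kg/m³ × 9.81 m/s² × 910 m = 1.750×10^7 Pa = 2538 psi
eclogite: 3540 kg/m³ × 9.81 m/s² × 4491 m = 1.560×10^8 Pa = 22620 psi
Total = 6436 + 12754 + 2538 + 22620 = 44349 psi

44300 psi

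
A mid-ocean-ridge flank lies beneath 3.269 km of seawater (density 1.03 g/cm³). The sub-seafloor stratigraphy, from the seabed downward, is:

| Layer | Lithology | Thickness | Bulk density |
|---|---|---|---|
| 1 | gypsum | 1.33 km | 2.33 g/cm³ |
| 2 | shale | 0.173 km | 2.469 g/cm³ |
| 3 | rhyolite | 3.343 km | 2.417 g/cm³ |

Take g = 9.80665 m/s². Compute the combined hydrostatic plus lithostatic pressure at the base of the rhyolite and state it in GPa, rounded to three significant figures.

seawater: 1030 kg/m³ × 9.80665 m/s² × 3269 m = 3.302×10^7 Pa = 0.03302 GPa
gypsum: 2330 kg/m³ × 9.80665 m/s² × 1330 m = 3.039×10^7 Pa = 0.03039 GPa
shale: 2469 kg/m³ × 9.80665 m/s² × 173 m = 4.189×10^6 Pa = 4.189×10^-3 GPa
rhyolite: 2417 kg/m³ × 9.80665 m/s² × 3343 m = 7.924×10^7 Pa = 0.07924 GPa
Total = 0.03302 + 0.03039 + 4.189×10^-3 + 0.07924 = 0.14684 GPa

0.147 GPa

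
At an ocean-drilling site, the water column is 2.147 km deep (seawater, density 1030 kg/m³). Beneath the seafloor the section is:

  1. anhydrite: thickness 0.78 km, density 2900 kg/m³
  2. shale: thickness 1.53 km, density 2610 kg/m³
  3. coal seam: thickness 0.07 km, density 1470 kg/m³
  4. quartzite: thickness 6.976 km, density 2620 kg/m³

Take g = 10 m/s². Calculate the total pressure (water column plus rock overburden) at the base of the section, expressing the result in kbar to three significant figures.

seawater: 1030 kg/m³ × 10 m/s² × 2147 m = 2.211×10^7 Pa = 0.2211 kbar
anhydrite: 2900 kg/m³ × 10 m/s² × 780 m = 2.262×10^7 Pa = 0.2262 kbar
shale: 2610 kg/m³ × 10 m/s² × 1530 m = 3.993×10^7 Pa = 0.3993 kbar
coal seam: 1470 kg/m³ × 10 m/s² × 70 m = 1.029×10^6 Pa = 0.01029 kbar
quartzite: 2620 kg/m³ × 10 m/s² × 6976 m = 1.828×10^8 Pa = 1.828 kbar
Total = 0.2211 + 0.2262 + 0.3993 + 0.01029 + 1.828 = 2.6847 kbar

2.68 kbar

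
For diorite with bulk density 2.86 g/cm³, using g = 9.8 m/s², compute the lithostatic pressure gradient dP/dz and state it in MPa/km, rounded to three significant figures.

dP/dz = ρg = 2860 kg/m³ × 9.8 m/s² = 28028 Pa/m
= 28028 Pa/m × (1 MPa/km / 1000.0 Pa/m) = 28.028 MPa/km

28.0 MPa/km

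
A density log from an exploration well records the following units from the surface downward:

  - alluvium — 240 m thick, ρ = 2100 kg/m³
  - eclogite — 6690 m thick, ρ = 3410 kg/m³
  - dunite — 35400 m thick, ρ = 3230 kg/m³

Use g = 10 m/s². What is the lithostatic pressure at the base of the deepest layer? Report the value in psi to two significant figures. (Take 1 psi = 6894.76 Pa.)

200000 psi

alluvium: 2100 kg/m³ × 10 m/s² × 240 m = 5.040×10^6 Pa = 731.0 psi
eclogite: 3410 kg/m³ × 10 m/s² × 6690 m = 2.281×10^8 Pa = 33087 psi
dunite: 3230 kg/m³ × 10 m/s² × 35400 m = 1.143×10^9 Pa = 1.658×10^5 psi
Total = 731.0 + 33087 + 1.658×10^5 = 1.9966×10^5 psi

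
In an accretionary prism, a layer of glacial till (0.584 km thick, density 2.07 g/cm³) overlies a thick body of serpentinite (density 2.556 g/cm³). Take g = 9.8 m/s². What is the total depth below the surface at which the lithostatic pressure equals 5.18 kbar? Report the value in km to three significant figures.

20.8 km

Pressure at base of upper layers: 2070×9.8×584 = 1.185×10^7 Pa = 0.1185 kbar
Remaining pressure to be supplied by serpentinite: 5.180×10^8 − 1.185×10^7 = 5.062×10^8 Pa
Additional depth in serpentinite = 5.062×10^8 Pa / (2556 kg/m³ × 9.8 m/s²) = 20207 m
Total depth = 584 m + 20207 m = 20791 m
= 20.791 km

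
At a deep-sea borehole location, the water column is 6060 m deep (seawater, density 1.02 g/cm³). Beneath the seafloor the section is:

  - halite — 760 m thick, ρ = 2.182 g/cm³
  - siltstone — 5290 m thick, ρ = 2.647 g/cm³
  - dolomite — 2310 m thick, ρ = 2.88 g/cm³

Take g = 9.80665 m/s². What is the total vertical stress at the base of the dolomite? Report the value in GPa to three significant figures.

0.279 GPa

seawater: 1020 kg/m³ × 9.80665 m/s² × 6060 m = 6.062×10^7 Pa = 0.06062 GPa
halite: 2182 kg/m³ × 9.80665 m/s² × 760 m = 1.626×10^7 Pa = 0.01626 GPa
siltstone: 2647 kg/m³ × 9.80665 m/s² × 5290 m = 1.373×10^8 Pa = 0.1373 GPa
dolomite: 2880 kg/m³ × 9.80665 m/s² × 2310 m = 6.524×10^7 Pa = 0.06524 GPa
Total = 0.06062 + 0.01626 + 0.1373 + 0.06524 = 0.27944 GPa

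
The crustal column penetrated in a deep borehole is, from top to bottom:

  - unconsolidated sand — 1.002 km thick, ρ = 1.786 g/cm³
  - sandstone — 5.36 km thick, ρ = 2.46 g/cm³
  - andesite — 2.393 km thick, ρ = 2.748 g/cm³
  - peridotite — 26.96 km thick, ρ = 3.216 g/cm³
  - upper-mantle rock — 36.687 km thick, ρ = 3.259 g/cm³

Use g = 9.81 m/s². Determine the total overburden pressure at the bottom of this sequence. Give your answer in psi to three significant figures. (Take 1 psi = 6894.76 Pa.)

324000 psi

unconsolidated sand: 1786 kg/m³ × 9.81 m/s² × 1002 m = 1.756×10^7 Pa = 2546 psi
sandstone: 2460 kg/m³ × 9.81 m/s² × 5360 m = 1.294×10^8 Pa = 18761 psi
andesite: 2748 kg/m³ × 9.81 m/s² × 2393 m = 6.451×10^7 Pa = 9356 psi
peridotite: 3216 kg/m³ × 9.81 m/s² × 26960 m = 8.506×10^8 Pa = 1.234×10^5 psi
upper-mantle rock: 3259 kg/m³ × 9.81 m/s² × 36687 m = 1.173×10^9 Pa = 1.701×10^5 psi
Total = 2546 + 18761 + 9356 + 1.234×10^5 + 1.701×10^5 = 3.2414×10^5 psi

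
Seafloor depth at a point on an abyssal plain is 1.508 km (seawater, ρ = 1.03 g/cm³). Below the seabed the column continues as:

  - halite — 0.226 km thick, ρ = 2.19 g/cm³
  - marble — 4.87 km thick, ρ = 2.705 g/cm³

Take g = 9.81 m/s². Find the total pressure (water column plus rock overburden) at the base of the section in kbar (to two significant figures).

seawater: 1030 kg/m³ × 9.81 m/s² × 1508 m = 1.524×10^7 Pa = 0.1524 kbar
halite: 2190 kg/m³ × 9.81 m/s² × 226 m = 4.855×10^6 Pa = 0.04855 kbar
marble: 2705 kg/m³ × 9.81 m/s² × 4870 m = 1.292×10^8 Pa = 1.292 kbar
Total = 0.1524 + 0.04855 + 1.292 = 1.4932 kbar

1.5 kbar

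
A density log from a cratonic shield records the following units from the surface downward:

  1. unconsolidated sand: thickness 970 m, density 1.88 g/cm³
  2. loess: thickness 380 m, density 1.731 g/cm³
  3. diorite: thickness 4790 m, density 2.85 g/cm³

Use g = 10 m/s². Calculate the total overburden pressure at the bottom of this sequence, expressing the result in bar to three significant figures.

unconsolidated sand: 1880 kg/m³ × 10 m/s² × 970 m = 1.824×10^7 Pa = 182.4 bar
loess: 1731 kg/m³ × 10 m/s² × 380 m = 6.578×10^6 Pa = 65.78 bar
diorite: 2850 kg/m³ × 10 m/s² × 4790 m = 1.365×10^8 Pa = 1365 bar
Total = 182.4 + 65.78 + 1365 = 1613.3 bar

1610 bar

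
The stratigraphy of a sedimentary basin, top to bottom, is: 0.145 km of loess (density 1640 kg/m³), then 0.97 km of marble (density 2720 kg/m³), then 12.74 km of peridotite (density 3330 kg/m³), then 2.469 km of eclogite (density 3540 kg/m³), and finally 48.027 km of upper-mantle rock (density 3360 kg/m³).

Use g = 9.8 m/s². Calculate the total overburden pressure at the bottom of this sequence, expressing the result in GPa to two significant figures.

2.1 GPa

loess: 1640 kg/m³ × 9.8 m/s² × 145 m = 2.330×10^6 Pa = 2.330×10^-3 GPa
marble: 2720 kg/m³ × 9.8 m/s² × 970 m = 2.586×10^7 Pa = 0.02586 GPa
peridotite: 3330 kg/m³ × 9.8 m/s² × 12740 m = 4.158×10^8 Pa = 0.4158 GPa
eclogite: 3540 kg/m³ × 9.8 m/s² × 2469 m = 8.565×10^7 Pa = 0.08565 GPa
upper-mantle rock: 3360 kg/m³ × 9.8 m/s² × 48027 m = 1.581×10^9 Pa = 1.581 GPa
Total = 2.330×10^-3 + 0.02586 + 0.4158 + 0.08565 + 1.581 = 2.1110 GPa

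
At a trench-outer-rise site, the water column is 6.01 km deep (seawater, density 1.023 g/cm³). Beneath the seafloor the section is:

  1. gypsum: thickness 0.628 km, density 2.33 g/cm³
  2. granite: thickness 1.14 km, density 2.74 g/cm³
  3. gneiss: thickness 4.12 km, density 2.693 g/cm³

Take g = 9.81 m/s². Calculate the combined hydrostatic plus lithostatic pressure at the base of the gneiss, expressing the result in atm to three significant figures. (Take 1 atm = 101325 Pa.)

2110 atm

seawater: 1023 kg/m³ × 9.81 m/s² × 6010 m = 6.031×10^7 Pa = 595.3 atm
gypsum: 2330 kg/m³ × 9.81 m/s² × 628 m = 1.435×10^7 Pa = 141.7 atm
granite: 2740 kg/m³ × 9.81 m/s² × 1140 m = 3.064×10^7 Pa = 302.4 atm
gneiss: 2693 kg/m³ × 9.81 m/s² × 4120 m = 1.088×10^8 Pa = 1074 atm
Total = 595.3 + 141.7 + 302.4 + 1074 = 2113.5 atm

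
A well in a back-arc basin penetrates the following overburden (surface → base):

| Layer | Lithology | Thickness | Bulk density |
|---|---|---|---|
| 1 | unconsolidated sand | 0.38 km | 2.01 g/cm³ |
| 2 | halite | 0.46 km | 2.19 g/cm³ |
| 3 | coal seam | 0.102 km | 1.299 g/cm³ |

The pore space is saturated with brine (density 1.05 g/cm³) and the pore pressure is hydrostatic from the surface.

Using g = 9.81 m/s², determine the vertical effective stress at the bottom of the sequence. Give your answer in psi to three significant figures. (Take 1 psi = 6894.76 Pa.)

1300 psi

Overburden (lithostatic) stress σ_v:
unconsolidated sand: 2010 kg/m³ × 9.81 m/s² × 380 m = 7.493×10^6 Pa = 7.493 MPa
halite: 2190 kg/m³ × 9.81 m/s² × 460 m = 9.883×10^6 Pa = 9.883 MPa
coal seam: 1299 kg/m³ × 9.81 m/s² × 102 m = 1.300×10^6 Pa = 1.300 MPa
Total = 7.493 + 9.883 + 1.300 = 18.675 MPa
Pore pressure P_p = 1050 kg/m³ × 9.81 m/s² × 942 m = 9.703×10^6 Pa = 9.703 MPa
Effective stress σ' = σ_v − P_p = 18.68 − 9.703 = 8.9722 MPa = 1301.3 psi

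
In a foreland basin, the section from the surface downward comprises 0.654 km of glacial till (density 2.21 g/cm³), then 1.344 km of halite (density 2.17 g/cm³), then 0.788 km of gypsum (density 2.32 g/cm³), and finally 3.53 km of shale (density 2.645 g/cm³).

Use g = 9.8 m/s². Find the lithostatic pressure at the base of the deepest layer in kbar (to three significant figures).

glacial till: 2210 kg/m³ × 9.8 m/s² × 654 m = 1.416×10^7 Pa = 0.1416 kbar
halite: 2170 kg/m³ × 9.8 m/s² × 1344 m = 2.858×10^7 Pa = 0.2858 kbar
gypsum: 2320 kg/m³ × 9.8 m/s² × 788 m = 1.792×10^7 Pa = 0.1792 kbar
shale: 2645 kg/m³ × 9.8 m/s² × 3530 m = 9.150×10^7 Pa = 0.9150 kbar
Total = 0.1416 + 0.2858 + 0.1792 + 0.9150 = 1.5216 kbar

1.52 kbar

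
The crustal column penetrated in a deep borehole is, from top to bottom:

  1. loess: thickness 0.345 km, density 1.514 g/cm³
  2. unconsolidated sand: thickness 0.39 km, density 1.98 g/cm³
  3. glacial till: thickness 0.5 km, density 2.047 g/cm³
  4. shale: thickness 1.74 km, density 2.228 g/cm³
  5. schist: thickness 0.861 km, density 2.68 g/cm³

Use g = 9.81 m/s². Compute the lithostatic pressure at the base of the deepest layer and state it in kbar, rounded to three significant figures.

0.834 kbar

loess: 1514 kg/m³ × 9.81 m/s² × 345 m = 5.124×10^6 Pa = 0.05124 kbar
unconsolidated sand: 1980 kg/m³ × 9.81 m/s² × 390 m = 7.575×10^6 Pa = 0.07575 kbar
glacial till: 2047 kg/m³ × 9.81 m/s² × 500 m = 1.004×10^7 Pa = 0.1004 kbar
shale: 2228 kg/m³ × 9.81 m/s² × 1740 m = 3.803×10^7 Pa = 0.3803 kbar
schist: 2680 kg/m³ × 9.81 m/s² × 861 m = 2.264×10^7 Pa = 0.2264 kbar
Total = 0.05124 + 0.07575 + 0.1004 + 0.3803 + 0.2264 = 0.83407 kbar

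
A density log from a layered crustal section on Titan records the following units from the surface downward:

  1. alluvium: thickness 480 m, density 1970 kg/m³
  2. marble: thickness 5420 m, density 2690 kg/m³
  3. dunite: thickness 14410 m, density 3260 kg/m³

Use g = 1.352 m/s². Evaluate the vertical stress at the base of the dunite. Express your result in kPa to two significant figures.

85000 kPa

alluvium: 1970 kg/m³ × 1.352 m/s² × 480 m = 1.278×10^6 Pa = 1278 kPa
marble: 2690 kg/m³ × 1.352 m/s² × 5420 m = 1.971×10^7 Pa = 19712 kPa
dunite: 3260 kg/m³ × 1.352 m/s² × 14410 m = 6.351×10^7 Pa = 63512 kPa
Total = 1278 + 19712 + 63512 = 84503 kPa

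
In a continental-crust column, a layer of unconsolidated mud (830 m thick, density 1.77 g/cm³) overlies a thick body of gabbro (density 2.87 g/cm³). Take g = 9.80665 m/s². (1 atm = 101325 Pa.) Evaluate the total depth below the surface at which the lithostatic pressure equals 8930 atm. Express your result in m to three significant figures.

Pressure at base of upper layers: 1770×9.80665×830 = 1.441×10^7 Pa = 142.2 atm
Remaining pressure to be supplied by gabbro: 9.048×10^8 − 1.441×10^7 = 8.904×10^8 Pa
Additional depth in gabbro = 8.904×10^8 Pa / (2870 kg/m³ × 9.80665 m/s²) = 31637 m
Total depth = 830 m + 31637 m = 32467 m

32500 m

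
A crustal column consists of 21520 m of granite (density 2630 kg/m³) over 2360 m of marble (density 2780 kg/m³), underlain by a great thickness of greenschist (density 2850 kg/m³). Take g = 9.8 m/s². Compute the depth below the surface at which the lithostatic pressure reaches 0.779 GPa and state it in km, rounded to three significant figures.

29.6 km

Pressure at base of upper layers: 2630×9.8×21520 + 2780×9.8×2360 = 6.190×10^8 Pa = 0.6190 GPa
Remaining pressure to be supplied by greenschist: 7.790×10^8 − 6.190×10^8 = 1.600×10^8 Pa
Additional depth in greenschist = 1.600×10^8 Pa / (2850 kg/m³ × 9.8 m/s²) = 5730.3 m
Total depth = 23880 m + 5730.3 m = 29610 m
= 29.610 km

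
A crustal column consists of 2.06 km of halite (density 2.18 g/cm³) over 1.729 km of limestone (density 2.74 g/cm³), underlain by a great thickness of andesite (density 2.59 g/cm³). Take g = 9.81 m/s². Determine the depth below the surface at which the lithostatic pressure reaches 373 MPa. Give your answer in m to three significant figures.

Pressure at base of upper layers: 2180×9.81×2060 + 2740×9.81×1729 = 9.053×10^7 Pa = 90.53 MPa
Remaining pressure to be supplied by andesite: 3.730×10^8 − 9.053×10^7 = 2.825×10^8 Pa
Additional depth in andesite = 2.825×10^8 Pa / (2590 kg/m³ × 9.81 m/s²) = 11117 m
Total depth = 3789 m + 11117 m = 14906 m

14900 m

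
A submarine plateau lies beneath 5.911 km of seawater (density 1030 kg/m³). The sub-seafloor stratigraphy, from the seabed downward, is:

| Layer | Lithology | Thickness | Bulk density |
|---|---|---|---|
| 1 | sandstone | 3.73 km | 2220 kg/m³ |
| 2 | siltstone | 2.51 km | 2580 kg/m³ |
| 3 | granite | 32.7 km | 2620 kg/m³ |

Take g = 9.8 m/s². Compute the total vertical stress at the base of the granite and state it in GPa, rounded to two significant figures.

1.0 GPa

seawater: 1030 kg/m³ × 9.8 m/s² × 5911 m = 5.967×10^7 Pa = 0.05967 GPa
sandstone: 2220 kg/m³ × 9.8 m/s² × 3730 m = 8.115×10^7 Pa = 0.08115 GPa
siltstone: 2580 kg/m³ × 9.8 m/s² × 2510 m = 6.346×10^7 Pa = 0.06346 GPa
granite: 2620 kg/m³ × 9.8 m/s² × 32700 m = 8.396×10^8 Pa = 0.8396 GPa
Total = 0.05967 + 0.08115 + 0.06346 + 0.8396 = 1.0439 GPa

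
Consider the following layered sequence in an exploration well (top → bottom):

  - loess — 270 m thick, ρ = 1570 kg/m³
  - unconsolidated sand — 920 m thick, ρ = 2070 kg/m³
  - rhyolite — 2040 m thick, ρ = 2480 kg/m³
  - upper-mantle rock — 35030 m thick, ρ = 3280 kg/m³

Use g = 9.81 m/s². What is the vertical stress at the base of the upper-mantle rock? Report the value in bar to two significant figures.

loess: 1570 kg/m³ × 9.81 m/s² × 270 m = 4.158×10^6 Pa = 41.58 bar
unconsolidated sand: 2070 kg/m³ × 9.81 m/s² × 920 m = 1.868×10^7 Pa = 186.8 bar
rhyolite: 2480 kg/m³ × 9.81 m/s² × 2040 m = 4.963×10^7 Pa = 496.3 bar
upper-mantle rock: 3280 kg/m³ × 9.81 m/s² × 35030 m = 1.127×10^9 Pa = 11272 bar
Total = 41.58 + 186.8 + 496.3 + 11272 = 11996 bar

12000 bar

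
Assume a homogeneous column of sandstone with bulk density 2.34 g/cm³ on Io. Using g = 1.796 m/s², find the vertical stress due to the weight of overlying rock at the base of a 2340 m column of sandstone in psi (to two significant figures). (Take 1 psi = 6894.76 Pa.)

1400 psi

sandstone: 2340 kg/m³ × 1.796 m/s² × 2340 m = 9.834×10^6 Pa = 1426 psi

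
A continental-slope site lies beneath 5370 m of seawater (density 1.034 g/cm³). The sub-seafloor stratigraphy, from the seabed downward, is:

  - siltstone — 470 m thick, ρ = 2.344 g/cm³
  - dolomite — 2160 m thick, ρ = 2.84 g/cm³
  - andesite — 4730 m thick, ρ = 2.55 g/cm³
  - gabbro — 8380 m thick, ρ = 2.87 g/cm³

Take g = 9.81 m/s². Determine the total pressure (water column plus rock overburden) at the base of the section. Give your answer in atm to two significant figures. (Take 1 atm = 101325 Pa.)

seawater: 1034 kg/m³ × 9.81 m/s² × 5370 m = 5.447×10^7 Pa = 537.6 atm
siltstone: 2344 kg/m³ × 9.81 m/s² × 470 m = 1.081×10^7 Pa = 106.7 atm
dolomite: 2840 kg/m³ × 9.81 m/s² × 2160 m = 6.018×10^7 Pa = 593.9 atm
andesite: 2550 kg/m³ × 9.81 m/s² × 4730 m = 1.183×10^8 Pa = 1168 atm
gabbro: 2870 kg/m³ × 9.81 m/s² × 8380 m = 2.359×10^8 Pa = 2329 atm
Total = 537.6 + 106.7 + 593.9 + 1168 + 2329 = 4734.4 atm

4700 atm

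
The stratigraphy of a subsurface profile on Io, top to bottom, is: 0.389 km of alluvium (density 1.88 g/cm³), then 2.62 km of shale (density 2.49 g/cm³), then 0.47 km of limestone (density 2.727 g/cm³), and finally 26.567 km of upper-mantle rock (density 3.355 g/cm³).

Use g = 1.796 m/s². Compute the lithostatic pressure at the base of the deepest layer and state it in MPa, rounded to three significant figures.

175 MPa

alluvium: 1880 kg/m³ × 1.796 m/s² × 389 m = 1.313×10^6 Pa = 1.313 MPa
shale: 2490 kg/m³ × 1.796 m/s² × 2620 m = 1.172×10^7 Pa = 11.72 MPa
limestone: 2727 kg/m³ × 1.796 m/s² × 470 m = 2.302×10^6 Pa = 2.302 MPa
upper-mantle rock: 3355 kg/m³ × 1.796 m/s² × 26567 m = 1.601×10^8 Pa = 160.1 MPa
Total = 1.313 + 11.72 + 2.302 + 160.1 = 175.41 MPa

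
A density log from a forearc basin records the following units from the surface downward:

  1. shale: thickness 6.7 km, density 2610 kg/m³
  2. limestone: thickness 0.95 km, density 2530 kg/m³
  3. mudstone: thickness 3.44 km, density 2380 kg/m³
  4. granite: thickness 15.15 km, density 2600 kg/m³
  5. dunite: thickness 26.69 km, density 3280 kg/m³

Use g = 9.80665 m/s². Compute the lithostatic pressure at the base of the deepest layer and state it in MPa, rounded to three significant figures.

shale: 2610 kg/m³ × 9.80665 m/s² × 6700 m = 1.715×10^8 Pa = 171.5 MPa
limestone: 2530 kg/m³ × 9.80665 m/s² × 950 m = 2.357×10^7 Pa = 23.57 MPa
mudstone: 2380 kg/m³ × 9.80665 m/s² × 3440 m = 8.029×10^7 Pa = 80.29 MPa
granite: 2600 kg/m³ × 9.80665 m/s² × 15150 m = 3.863×10^8 Pa = 386.3 MPa
dunite: 3280 kg/m³ × 9.80665 m/s² × 26690 m = 8.585×10^8 Pa = 858.5 MPa
Total = 171.5 + 23.57 + 80.29 + 386.3 + 858.5 = 1520.1 MPa

1520 MPa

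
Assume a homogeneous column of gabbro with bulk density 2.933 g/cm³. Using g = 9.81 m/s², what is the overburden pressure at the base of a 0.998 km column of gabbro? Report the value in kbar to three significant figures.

0.287 kbar

gabbro: 2933 kg/m³ × 9.81 m/s² × 998 m = 2.872×10^7 Pa = 0.2872 kbar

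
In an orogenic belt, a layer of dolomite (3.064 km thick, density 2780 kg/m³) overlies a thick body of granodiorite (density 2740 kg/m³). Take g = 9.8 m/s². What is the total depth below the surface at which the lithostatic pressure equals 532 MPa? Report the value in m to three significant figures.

Pressure at base of upper layers: 2780×9.8×3064 = 8.348×10^7 Pa = 83.48 MPa
Remaining pressure to be supplied by granodiorite: 5.320×10^8 − 8.348×10^7 = 4.485×10^8 Pa
Additional depth in granodiorite = 4.485×10^8 Pa / (2740 kg/m³ × 9.8 m/s²) = 16704 m
Total depth = 3064 m + 16704 m = 19768 m

19800 m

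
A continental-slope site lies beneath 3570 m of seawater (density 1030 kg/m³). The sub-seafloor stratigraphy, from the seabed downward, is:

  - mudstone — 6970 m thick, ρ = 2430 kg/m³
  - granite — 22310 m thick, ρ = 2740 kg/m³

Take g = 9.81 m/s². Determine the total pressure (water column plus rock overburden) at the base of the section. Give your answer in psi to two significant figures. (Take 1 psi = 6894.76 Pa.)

120000 psi

seawater: 1030 kg/m³ × 9.81 m/s² × 3570 m = 3.607×10^7 Pa = 5232 psi
mudstone: 2430 kg/m³ × 9.81 m/s² × 6970 m = 1.662×10^8 Pa = 24098 psi
granite: 2740 kg/m³ × 9.81 m/s² × 22310 m = 5.997×10^8 Pa = 86976 psi
Total = 5232 + 24098 + 86976 = 1.1631×10^5 psi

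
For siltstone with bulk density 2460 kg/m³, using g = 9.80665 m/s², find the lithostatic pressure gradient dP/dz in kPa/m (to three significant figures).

24.1 kPa/m

dP/dz = ρg = 2460 kg/m³ × 9.80665 m/s² = 24124 Pa/m
= 24124 Pa/m × (1 kPa/m / 1000.0 Pa/m) = 24.124 kPa/m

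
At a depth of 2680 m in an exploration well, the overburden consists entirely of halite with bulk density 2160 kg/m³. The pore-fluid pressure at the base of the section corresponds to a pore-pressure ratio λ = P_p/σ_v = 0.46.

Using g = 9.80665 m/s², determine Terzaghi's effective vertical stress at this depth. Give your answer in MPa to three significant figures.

30.7 MPa

Overburden (lithostatic) stress σ_v:
halite: 2160 kg/m³ × 9.80665 m/s² × 2680 m = 5.677×10^7 Pa = 56.77 MPa
Pore pressure P_p = λ·σ_v = 0.46 × 56.77 MPa = 26.11 MPa
Effective stress σ' = σ_v − P_p = 56.77 − 26.11 = 30.655 MPa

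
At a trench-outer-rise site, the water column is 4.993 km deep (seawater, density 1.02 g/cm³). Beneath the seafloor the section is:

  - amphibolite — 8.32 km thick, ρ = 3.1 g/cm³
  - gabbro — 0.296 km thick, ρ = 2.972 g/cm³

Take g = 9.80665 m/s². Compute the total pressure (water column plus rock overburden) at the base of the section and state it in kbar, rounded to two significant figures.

seawater: 1020 kg/m³ × 9.80665 m/s² × 4993 m = 4.994×10^7 Pa = 0.4994 kbar
amphibolite: 3100 kg/m³ × 9.80665 m/s² × 8320 m = 2.529×10^8 Pa = 2.529 kbar
gabbro: 2972 kg/m³ × 9.80665 m/s² × 296 m = 8.627×10^6 Pa = 0.08627 kbar
Total = 0.4994 + 2.529 + 0.08627 = 3.1150 kbar

3.1 kbar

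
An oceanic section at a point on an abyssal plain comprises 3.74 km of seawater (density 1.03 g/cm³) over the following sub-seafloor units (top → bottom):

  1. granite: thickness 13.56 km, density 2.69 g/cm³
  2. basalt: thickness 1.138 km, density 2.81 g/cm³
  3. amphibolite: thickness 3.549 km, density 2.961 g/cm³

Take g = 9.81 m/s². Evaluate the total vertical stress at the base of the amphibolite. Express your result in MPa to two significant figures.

530 MPa

seawater: 1030 kg/m³ × 9.81 m/s² × 3740 m = 3.779×10^7 Pa = 37.79 MPa
granite: 2690 kg/m³ × 9.81 m/s² × 13560 m = 3.578×10^8 Pa = 357.8 MPa
basalt: 2810 kg/m³ × 9.81 m/s² × 1138 m = 3.137×10^7 Pa = 31.37 MPa
amphibolite: 2961 kg/m³ × 9.81 m/s² × 3549 m = 1.031×10^8 Pa = 103.1 MPa
Total = 37.79 + 357.8 + 31.37 + 103.1 = 530.08 MPa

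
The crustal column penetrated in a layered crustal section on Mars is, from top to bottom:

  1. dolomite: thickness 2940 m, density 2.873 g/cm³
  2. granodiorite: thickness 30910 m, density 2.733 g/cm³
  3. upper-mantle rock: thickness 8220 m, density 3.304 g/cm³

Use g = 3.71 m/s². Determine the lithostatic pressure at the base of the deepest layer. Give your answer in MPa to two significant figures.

450 MPa

dolomite: 2873 kg/m³ × 3.71 m/s² × 2940 m = 3.134×10^7 Pa = 31.34 MPa
granodiorite: 2733 kg/m³ × 3.71 m/s² × 30910 m = 3.134×10^8 Pa = 313.4 MPa
upper-mantle rock: 3304 kg/m³ × 3.71 m/s² × 8220 m = 1.008×10^8 Pa = 100.8 MPa
Total = 31.34 + 313.4 + 100.8 = 445.51 MPa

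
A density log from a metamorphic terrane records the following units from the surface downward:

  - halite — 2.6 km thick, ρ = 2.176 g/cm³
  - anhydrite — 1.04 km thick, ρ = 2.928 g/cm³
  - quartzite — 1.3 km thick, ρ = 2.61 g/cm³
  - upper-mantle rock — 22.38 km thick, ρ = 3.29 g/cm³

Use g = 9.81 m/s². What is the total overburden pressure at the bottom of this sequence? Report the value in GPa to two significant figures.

0.84 GPa

halite: 2176 kg/m³ × 9.81 m/s² × 2600 m = 5.550×10^7 Pa = 0.05550 GPa
anhydrite: 2928 kg/m³ × 9.81 m/s² × 1040 m = 2.987×10^7 Pa = 0.02987 GPa
quartzite: 2610 kg/m³ × 9.81 m/s² × 1300 m = 3.329×10^7 Pa = 0.03329 GPa
upper-mantle rock: 3290 kg/m³ × 9.81 m/s² × 22380 m = 7.223×10^8 Pa = 0.7223 GPa
Total = 0.05550 + 0.02987 + 0.03329 + 0.7223 = 0.84097 GPa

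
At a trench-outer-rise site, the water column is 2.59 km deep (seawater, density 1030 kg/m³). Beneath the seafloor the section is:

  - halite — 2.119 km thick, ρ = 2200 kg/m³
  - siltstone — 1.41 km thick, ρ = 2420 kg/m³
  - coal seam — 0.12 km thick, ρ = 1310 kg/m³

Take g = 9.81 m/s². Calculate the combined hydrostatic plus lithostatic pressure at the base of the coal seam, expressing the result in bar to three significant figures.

seawater: 1030 kg/m³ × 9.81 m/s² × 2590 m = 2.617×10^7 Pa = 261.7 bar
halite: 2200 kg/m³ × 9.81 m/s² × 2119 m = 4.573×10^7 Pa = 457.3 bar
siltstone: 2420 kg/m³ × 9.81 m/s² × 1410 m = 3.347×10^7 Pa = 334.7 bar
coal seam: 1310 kg/m³ × 9.81 m/s² × 120 m = 1.542×10^6 Pa = 15.42 bar
Total = 261.7 + 457.3 + 334.7 + 15.42 = 1069.2 bar

1070 bar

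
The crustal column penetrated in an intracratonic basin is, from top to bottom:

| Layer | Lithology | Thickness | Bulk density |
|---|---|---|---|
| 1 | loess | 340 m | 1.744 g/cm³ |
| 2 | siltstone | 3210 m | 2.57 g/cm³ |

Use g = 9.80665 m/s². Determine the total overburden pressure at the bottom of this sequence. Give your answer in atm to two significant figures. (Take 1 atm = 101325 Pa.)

860 atm

loess: 1744 kg/m³ × 9.80665 m/s² × 340 m = 5.815×10^6 Pa = 57.39 atm
siltstone: 2570 kg/m³ × 9.80665 m/s² × 3210 m = 8.090×10^7 Pa = 798.4 atm
Total = 57.39 + 798.4 = 855.83 atm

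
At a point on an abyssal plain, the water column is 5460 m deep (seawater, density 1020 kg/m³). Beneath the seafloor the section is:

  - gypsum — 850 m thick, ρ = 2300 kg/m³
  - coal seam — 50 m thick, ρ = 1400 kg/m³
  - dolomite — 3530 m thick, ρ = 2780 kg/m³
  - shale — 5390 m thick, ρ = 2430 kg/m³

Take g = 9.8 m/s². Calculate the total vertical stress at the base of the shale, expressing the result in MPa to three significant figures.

seawater: 1020 kg/m³ × 9.8 m/s² × 5460 m = 5.458×10^7 Pa = 54.58 MPa
gypsum: 2300 kg/m³ × 9.8 m/s² × 850 m = 1.916×10^7 Pa = 19.16 MPa
coal seam: 1400 kg/m³ × 9.8 m/s² × 50 m = 6.860×10^5 Pa = 0.6860 MPa
dolomite: 2780 kg/m³ × 9.8 m/s² × 3530 m = 9.617×10^7 Pa = 96.17 MPa
shale: 2430 kg/m³ × 9.8 m/s² × 5390 m = 1.284×10^8 Pa = 128.4 MPa
Total = 54.58 + 19.16 + 0.6860 + 96.17 + 128.4 = 298.95 MPa

299 MPa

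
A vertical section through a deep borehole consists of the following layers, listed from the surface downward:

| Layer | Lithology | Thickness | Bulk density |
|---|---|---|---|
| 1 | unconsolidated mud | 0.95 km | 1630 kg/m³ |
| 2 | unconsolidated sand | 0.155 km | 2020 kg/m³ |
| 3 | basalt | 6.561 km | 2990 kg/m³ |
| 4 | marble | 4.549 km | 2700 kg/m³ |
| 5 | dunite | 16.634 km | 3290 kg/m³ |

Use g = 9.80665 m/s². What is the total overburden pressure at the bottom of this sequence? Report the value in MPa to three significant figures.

868 MPa

unconsolidated mud: 1630 kg/m³ × 9.80665 m/s² × 950 m = 1.519×10^7 Pa = 15.19 MPa
unconsolidated sand: 2020 kg/m³ × 9.80665 m/s² × 155 m = 3.070×10^6 Pa = 3.070 MPa
basalt: 2990 kg/m³ × 9.80665 m/s² × 6561 m = 1.924×10^8 Pa = 192.4 MPa
marble: 2700 kg/m³ × 9.80665 m/s² × 4549 m = 1.204×10^8 Pa = 120.4 MPa
dunite: 3290 kg/m³ × 9.80665 m/s² × 16634 m = 5.367×10^8 Pa = 536.7 MPa
Total = 15.19 + 3.070 + 192.4 + 120.4 + 536.7 = 867.76 MPa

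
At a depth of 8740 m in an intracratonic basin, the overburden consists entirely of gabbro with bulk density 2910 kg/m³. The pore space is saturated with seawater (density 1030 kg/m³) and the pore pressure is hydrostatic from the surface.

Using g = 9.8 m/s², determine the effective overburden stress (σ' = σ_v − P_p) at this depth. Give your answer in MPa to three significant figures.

Overburden (lithostatic) stress σ_v:
gabbro: 2910 kg/m³ × 9.8 m/s² × 8740 m = 2.492×10^8 Pa = 249.2 MPa
Pore pressure P_p = 1030 kg/m³ × 9.8 m/s² × 8740 m = 8.822×10^7 Pa = 88.22 MPa
Effective stress σ' = σ_v − P_p = 249.2 − 88.22 = 161.03 MPa

161 MPa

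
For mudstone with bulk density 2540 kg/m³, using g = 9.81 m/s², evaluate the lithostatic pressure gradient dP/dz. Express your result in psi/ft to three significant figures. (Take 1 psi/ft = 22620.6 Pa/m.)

dP/dz = ρg = 2540 kg/m³ × 9.81 m/s² = 24917 Pa/m
= 24917 Pa/m × (1 psi/ft / 22621 Pa/m) = 1.1015 psi/ft

1.10 psi/ft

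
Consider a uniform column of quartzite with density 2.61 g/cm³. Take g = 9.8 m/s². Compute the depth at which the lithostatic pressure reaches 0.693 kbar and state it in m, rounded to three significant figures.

h = P/(ρg) = 0.693 kbar / (2610 kg/m³ × 9.8 m/s²) = 6.930×10^7 Pa / 25578 Pa/m = 2709.4 m

2710 m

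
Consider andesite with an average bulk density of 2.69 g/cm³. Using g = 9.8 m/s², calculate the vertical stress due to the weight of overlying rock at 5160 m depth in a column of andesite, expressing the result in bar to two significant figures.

andesite: 2690 kg/m³ × 9.8 m/s² × 5160 m = 1.360×10^8 Pa = 1360 bar

1400 bar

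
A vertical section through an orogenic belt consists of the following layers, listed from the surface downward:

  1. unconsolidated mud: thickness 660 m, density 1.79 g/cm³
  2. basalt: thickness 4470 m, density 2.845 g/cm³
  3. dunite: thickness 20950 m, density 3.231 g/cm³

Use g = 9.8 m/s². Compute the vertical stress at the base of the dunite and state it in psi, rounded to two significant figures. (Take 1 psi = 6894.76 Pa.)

unconsolidated mud: 1790 kg/m³ × 9.8 m/s² × 660 m = 1.158×10^7 Pa = 1679 psi
basalt: 2845 kg/m³ × 9.8 m/s² × 4470 m = 1.246×10^8 Pa = 18076 psi
dunite: 3231 kg/m³ × 9.8 m/s² × 20950 m = 6.634×10^8 Pa = 96212 psi
Total = 1679 + 18076 + 96212 = 1.1597×10^5 psi

120000 psi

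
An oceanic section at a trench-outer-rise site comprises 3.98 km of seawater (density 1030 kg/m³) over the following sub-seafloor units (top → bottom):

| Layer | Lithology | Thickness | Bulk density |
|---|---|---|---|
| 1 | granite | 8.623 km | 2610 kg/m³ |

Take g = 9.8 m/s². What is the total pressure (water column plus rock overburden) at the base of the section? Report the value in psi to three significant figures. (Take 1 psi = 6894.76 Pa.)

seawater: 1030 kg/m³ × 9.8 m/s² × 3980 m = 4.017×10^7 Pa = 5827 psi
granite: 2610 kg/m³ × 9.8 m/s² × 8623 m = 2.206×10^8 Pa = 31989 psi
Total = 5827 + 31989 = 37816 psi

37800 psi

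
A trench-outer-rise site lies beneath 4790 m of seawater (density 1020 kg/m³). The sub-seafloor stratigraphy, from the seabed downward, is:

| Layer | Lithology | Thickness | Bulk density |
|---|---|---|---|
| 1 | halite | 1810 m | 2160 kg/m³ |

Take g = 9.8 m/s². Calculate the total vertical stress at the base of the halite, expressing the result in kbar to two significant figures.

seawater: 1020 kg/m³ × 9.8 m/s² × 4790 m = 4.788×10^7 Pa = 0.4788 kbar
halite: 2160 kg/m³ × 9.8 m/s² × 1810 m = 3.831×10^7 Pa = 0.3831 kbar
Total = 0.4788 + 0.3831 = 0.86195 kbar

0.86 kbar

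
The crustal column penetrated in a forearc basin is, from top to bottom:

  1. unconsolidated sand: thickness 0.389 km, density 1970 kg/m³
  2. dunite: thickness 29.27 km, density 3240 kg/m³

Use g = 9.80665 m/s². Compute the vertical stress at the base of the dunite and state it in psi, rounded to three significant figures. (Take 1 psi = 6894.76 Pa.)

136000 psi

unconsolidated sand: 1970 kg/m³ × 9.80665 m/s² × 389 m = 7.515×10^6 Pa = 1090 psi
dunite: 3240 kg/m³ × 9.80665 m/s² × 29270 m = 9.300×10^8 Pa = 1.349×10^5 psi
Total = 1090 + 1.349×10^5 = 1.3598×10^5 psi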